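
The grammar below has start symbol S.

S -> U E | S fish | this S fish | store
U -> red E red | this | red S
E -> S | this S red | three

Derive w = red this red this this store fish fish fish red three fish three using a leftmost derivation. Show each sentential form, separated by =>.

S => U E   [S -> U E]
U E => red S E   [U -> red S]
red S E => red this S fish E   [S -> this S fish]
red this S fish E => red this U E fish E   [S -> U E]
red this U E fish E => red this red E red E fish E   [U -> red E red]
red this red E red E fish E => red this red S red E fish E   [E -> S]
red this red S red E fish E => red this red this S fish red E fish E   [S -> this S fish]
red this red this S fish red E fish E => red this red this S fish fish red E fish E   [S -> S fish]
red this red this S fish fish red E fish E => red this red this this S fish fish fish red E fish E   [S -> this S fish]
red this red this this S fish fish fish red E fish E => red this red this this store fish fish fish red E fish E   [S -> store]
red this red this this store fish fish fish red E fish E => red this red this this store fish fish fish red three fish E   [E -> three]
red this red this this store fish fish fish red three fish E => red this red this this store fish fish fish red three fish three   [E -> three]

S => U E => red S E => red this S fish E => red this U E fish E => red this red E red E fish E => red this red S red E fish E => red this red this S fish red E fish E => red this red this S fish fish red E fish E => red this red this this S fish fish fish red E fish E => red this red this this store fish fish fish red E fish E => red this red this this store fish fish fish red three fish E => red this red this this store fish fish fish red three fish three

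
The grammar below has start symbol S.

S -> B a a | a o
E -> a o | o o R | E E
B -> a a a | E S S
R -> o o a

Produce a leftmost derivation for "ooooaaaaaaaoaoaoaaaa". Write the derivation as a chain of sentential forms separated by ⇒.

S⇒Baa⇒ESSaa⇒ooRSSaa⇒ooooaSSaa⇒ooooaBaaSaa⇒ooooaaaaaaSaa⇒ooooaaaaaaBaaaa⇒ooooaaaaaaESSaaaa⇒ooooaaaaaaaoSSaaaa⇒ooooaaaaaaaoaoSaaaa⇒ooooaaaaaaaoaoaoaaaa

S ⇒ Baa   [S -> B a a]
Baa ⇒ ESSaa   [B -> E S S]
ESSaa ⇒ ooRSSaa   [E -> o o R]
ooRSSaa ⇒ ooooaSSaa   [R -> o o a]
ooooaSSaa ⇒ ooooaBaaSaa   [S -> B a a]
ooooaBaaSaa ⇒ ooooaaaaaaSaa   [B -> a a a]
ooooaaaaaaSaa ⇒ ooooaaaaaaBaaaa   [S -> B a a]
ooooaaaaaaBaaaa ⇒ ooooaaaaaaESSaaaa   [B -> E S S]
ooooaaaaaaESSaaaa ⇒ ooooaaaaaaaoSSaaaa   [E -> a o]
ooooaaaaaaaoSSaaaa ⇒ ooooaaaaaaaoaoSaaaa   [S -> a o]
ooooaaaaaaaoaoSaaaa ⇒ ooooaaaaaaaoaoaoaaaa   [S -> a o]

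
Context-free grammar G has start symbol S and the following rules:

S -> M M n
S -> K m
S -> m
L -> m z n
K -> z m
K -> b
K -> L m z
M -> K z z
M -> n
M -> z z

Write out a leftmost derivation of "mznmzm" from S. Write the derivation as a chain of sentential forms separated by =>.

S => Km   [S -> K m]
Km => Lmzm   [K -> L m z]
Lmzm => mznmzm   [L -> m z n]

S => Km => Lmzm => mznmzm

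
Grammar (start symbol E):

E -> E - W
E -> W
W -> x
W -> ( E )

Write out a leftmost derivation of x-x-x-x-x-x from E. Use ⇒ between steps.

E ⇒ E-W ⇒ E-W-W ⇒ E-W-W-W ⇒ E-W-W-W-W ⇒ E-W-W-W-W-W ⇒ W-W-W-W-W-W ⇒ x-W-W-W-W-W ⇒ x-x-W-W-W-W ⇒ x-x-x-W-W-W ⇒ x-x-x-x-W-W ⇒ x-x-x-x-x-W ⇒ x-x-x-x-x-x

E ⇒ E-W   [E -> E - W]
E-W ⇒ E-W-W   [E -> E - W]
E-W-W ⇒ E-W-W-W   [E -> E - W]
E-W-W-W ⇒ E-W-W-W-W   [E -> E - W]
E-W-W-W-W ⇒ E-W-W-W-W-W   [E -> E - W]
E-W-W-W-W-W ⇒ W-W-W-W-W-W   [E -> W]
W-W-W-W-W-W ⇒ x-W-W-W-W-W   [W -> x]
x-W-W-W-W-W ⇒ x-x-W-W-W-W   [W -> x]
x-x-W-W-W-W ⇒ x-x-x-W-W-W   [W -> x]
x-x-x-W-W-W ⇒ x-x-x-x-W-W   [W -> x]
x-x-x-x-W-W ⇒ x-x-x-x-x-W   [W -> x]
x-x-x-x-x-W ⇒ x-x-x-x-x-x   [W -> x]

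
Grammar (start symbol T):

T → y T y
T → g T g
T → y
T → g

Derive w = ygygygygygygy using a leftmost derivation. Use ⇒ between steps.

T ⇒ yTy   [T → y T y]
yTy ⇒ ygTgy   [T → g T g]
ygTgy ⇒ ygyTygy   [T → y T y]
ygyTygy ⇒ ygygTgygy   [T → g T g]
ygygTgygy ⇒ ygygyTygygy   [T → y T y]
ygygyTygygy ⇒ ygygygTgygygy   [T → g T g]
ygygygTgygygy ⇒ ygygygygygygy   [T → y]

T⇒yTy⇒ygTgy⇒ygyTygy⇒ygygTgygy⇒ygygyTygygy⇒ygygygTgygygy⇒ygygygygygygy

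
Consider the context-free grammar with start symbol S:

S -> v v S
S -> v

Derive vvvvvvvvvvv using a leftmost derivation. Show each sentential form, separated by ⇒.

S⇒vvS⇒vvvvS⇒vvvvvvS⇒vvvvvvvvS⇒vvvvvvvvvvS⇒vvvvvvvvvvv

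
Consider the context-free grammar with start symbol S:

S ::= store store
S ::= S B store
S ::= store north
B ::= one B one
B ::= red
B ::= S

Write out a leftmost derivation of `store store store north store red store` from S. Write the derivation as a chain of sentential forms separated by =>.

S => S B store   [S ::= S B store]
S B store => S B store B store   [S ::= S B store]
S B store B store => store store B store B store   [S ::= store store]
store store B store B store => store store S store B store   [B ::= S]
store store S store B store => store store store north store B store   [S ::= store north]
store store store north store B store => store store store north store red store   [B ::= red]

S => S B store => S B store B store => store store B store B store => store store S store B store => store store store north store B store => store store store north store red store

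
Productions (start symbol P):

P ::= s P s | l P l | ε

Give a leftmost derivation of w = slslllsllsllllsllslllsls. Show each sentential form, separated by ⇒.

P ⇒ sPs   [P ::= s P s]
sPs ⇒ slPls   [P ::= l P l]
slPls ⇒ slsPsls   [P ::= s P s]
slsPsls ⇒ slslPlsls   [P ::= l P l]
slslPlsls ⇒ slsllPllsls   [P ::= l P l]
slsllPllsls ⇒ slslllPlllsls   [P ::= l P l]
slslllPlllsls ⇒ slslllsPslllsls   [P ::= s P s]
slslllsPslllsls ⇒ slslllslPlslllsls   [P ::= l P l]
slslllslPlslllsls ⇒ slslllsllPllslllsls   [P ::= l P l]
slslllsllPllslllsls ⇒ slslllsllsPsllslllsls   [P ::= s P s]
slslllsllsPsllslllsls ⇒ slslllsllslPlsllslllsls   [P ::= l P l]
slslllsllslPlsllslllsls ⇒ slslllsllsllPllsllslllsls   [P ::= l P l]
slslllsllsllPllsllslllsls ⇒ slslllsllsllllsllslllsls   [P ::= ε]

P ⇒ sPs ⇒ slPls ⇒ slsPsls ⇒ slslPlsls ⇒ slsllPllsls ⇒ slslllPlllsls ⇒ slslllsPslllsls ⇒ slslllslPlslllsls ⇒ slslllsllPllslllsls ⇒ slslllsllsPsllslllsls ⇒ slslllsllslPlsllslllsls ⇒ slslllsllsllPllsllslllsls ⇒ slslllsllsllllsllslllsls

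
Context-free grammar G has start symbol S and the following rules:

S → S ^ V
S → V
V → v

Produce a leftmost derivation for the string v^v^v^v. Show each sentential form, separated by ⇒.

S ⇒ S^V   [S → S ^ V]
S^V ⇒ S^V^V   [S → S ^ V]
S^V^V ⇒ S^V^V^V   [S → S ^ V]
S^V^V^V ⇒ V^V^V^V   [S → V]
V^V^V^V ⇒ v^V^V^V   [V → v]
v^V^V^V ⇒ v^v^V^V   [V → v]
v^v^V^V ⇒ v^v^v^V   [V → v]
v^v^v^V ⇒ v^v^v^v   [V → v]

S ⇒ S^V ⇒ S^V^V ⇒ S^V^V^V ⇒ V^V^V^V ⇒ v^V^V^V ⇒ v^v^V^V ⇒ v^v^v^V ⇒ v^v^v^v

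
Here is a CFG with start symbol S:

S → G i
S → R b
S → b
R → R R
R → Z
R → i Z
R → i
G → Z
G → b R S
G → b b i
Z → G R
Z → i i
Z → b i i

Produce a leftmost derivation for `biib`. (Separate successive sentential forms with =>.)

S => Rb   [S → R b]
Rb => Zb   [R → Z]
Zb => biib   [Z → b i i]

S => Rb => Zb => biib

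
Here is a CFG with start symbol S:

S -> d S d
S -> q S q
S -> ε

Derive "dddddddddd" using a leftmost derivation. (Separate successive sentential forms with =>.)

S => dSd   [S -> d S d]
dSd => ddSdd   [S -> d S d]
ddSdd => dddSddd   [S -> d S d]
dddSddd => ddddSdddd   [S -> d S d]
ddddSdddd => dddddSddddd   [S -> d S d]
dddddSddddd => dddddddddd   [S -> ε]

S => dSd => ddSdd => dddSddd => ddddSdddd => dddddSddddd => dddddddddd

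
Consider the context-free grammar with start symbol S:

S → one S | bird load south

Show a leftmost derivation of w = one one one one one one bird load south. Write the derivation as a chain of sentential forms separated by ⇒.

S ⇒ one S ⇒ one one S ⇒ one one one S ⇒ one one one one S ⇒ one one one one one S ⇒ one one one one one one S ⇒ one one one one one one bird load south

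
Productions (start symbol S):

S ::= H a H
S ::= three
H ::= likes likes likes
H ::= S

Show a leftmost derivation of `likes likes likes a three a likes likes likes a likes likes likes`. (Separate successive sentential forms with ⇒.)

S ⇒ H a H ⇒ likes likes likes a H ⇒ likes likes likes a S ⇒ likes likes likes a H a H ⇒ likes likes likes a S a H ⇒ likes likes likes a H a H a H ⇒ likes likes likes a S a H a H ⇒ likes likes likes a three a H a H ⇒ likes likes likes a three a likes likes likes a H ⇒ likes likes likes a three a likes likes likes a likes likes likes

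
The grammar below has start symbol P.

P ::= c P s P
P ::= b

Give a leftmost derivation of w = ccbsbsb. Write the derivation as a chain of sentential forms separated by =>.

P => cPsP => ccPsPsP => ccbsPsP => ccbsbsP => ccbsbsb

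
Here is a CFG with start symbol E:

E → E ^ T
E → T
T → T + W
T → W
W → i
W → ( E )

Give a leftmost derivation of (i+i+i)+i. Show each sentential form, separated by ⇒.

E⇒T⇒T+W⇒W+W⇒(E)+W⇒(T)+W⇒(T+W)+W⇒(T+W+W)+W⇒(W+W+W)+W⇒(i+W+W)+W⇒(i+i+W)+W⇒(i+i+i)+W⇒(i+i+i)+i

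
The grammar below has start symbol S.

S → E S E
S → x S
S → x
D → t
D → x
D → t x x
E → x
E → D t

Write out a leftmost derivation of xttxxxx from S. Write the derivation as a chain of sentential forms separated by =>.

S => xS   [S → x S]
xS => xESE   [S → E S E]
xESE => xDtSE   [E → D t]
xDtSE => xttSE   [D → t]
xttSE => xttESEE   [S → E S E]
xttESEE => xttxSEE   [E → x]
xttxSEE => xttxxEE   [S → x]
xttxxEE => xttxxxE   [E → x]
xttxxxE => xttxxxx   [E → x]

S => xS => xESE => xDtSE => xttSE => xttESEE => xttxSEE => xttxxEE => xttxxxE => xttxxxx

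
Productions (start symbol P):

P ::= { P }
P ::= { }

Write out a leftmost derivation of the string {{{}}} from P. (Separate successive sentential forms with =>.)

P => {P} => {{P}} => {{{}}}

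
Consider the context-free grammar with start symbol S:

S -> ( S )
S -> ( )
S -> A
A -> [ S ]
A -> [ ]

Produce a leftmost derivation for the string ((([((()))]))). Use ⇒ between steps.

S⇒(S)⇒((S))⇒(((S)))⇒(((A)))⇒((([S])))⇒((([(S)])))⇒((([((S))])))⇒((([((()))])))

S ⇒ (S)   [S -> ( S )]
(S) ⇒ ((S))   [S -> ( S )]
((S)) ⇒ (((S)))   [S -> ( S )]
(((S))) ⇒ (((A)))   [S -> A]
(((A))) ⇒ ((([S])))   [A -> [ S ]]
((([S]))) ⇒ ((([(S)])))   [S -> ( S )]
((([(S)]))) ⇒ ((([((S))])))   [S -> ( S )]
((([((S))]))) ⇒ ((([((()))])))   [S -> ( )]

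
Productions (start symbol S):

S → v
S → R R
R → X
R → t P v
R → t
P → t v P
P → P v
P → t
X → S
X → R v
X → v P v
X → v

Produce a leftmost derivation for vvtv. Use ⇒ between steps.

S ⇒ RR ⇒ XR ⇒ SR ⇒ vR ⇒ vX ⇒ vvPv ⇒ vvtv

S ⇒ RR   [S → R R]
RR ⇒ XR   [R → X]
XR ⇒ SR   [X → S]
SR ⇒ vR   [S → v]
vR ⇒ vX   [R → X]
vX ⇒ vvPv   [X → v P v]
vvPv ⇒ vvtv   [P → t]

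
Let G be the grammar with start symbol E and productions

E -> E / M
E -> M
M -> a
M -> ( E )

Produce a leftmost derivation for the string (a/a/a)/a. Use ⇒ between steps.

E ⇒ E/M ⇒ M/M ⇒ (E)/M ⇒ (E/M)/M ⇒ (E/M/M)/M ⇒ (M/M/M)/M ⇒ (a/M/M)/M ⇒ (a/a/M)/M ⇒ (a/a/a)/M ⇒ (a/a/a)/a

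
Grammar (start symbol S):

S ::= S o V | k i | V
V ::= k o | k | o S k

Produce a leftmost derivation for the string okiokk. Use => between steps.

S => V   [S ::= V]
V => oSk   [V ::= o S k]
oSk => oSoVk   [S ::= S o V]
oSoVk => okioVk   [S ::= k i]
okioVk => okiokk   [V ::= k]

S => V => oSk => oSoVk => okioVk => okiokk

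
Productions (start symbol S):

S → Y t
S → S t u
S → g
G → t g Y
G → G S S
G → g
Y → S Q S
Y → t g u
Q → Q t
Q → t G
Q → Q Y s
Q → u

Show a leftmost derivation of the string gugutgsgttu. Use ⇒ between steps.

S ⇒ Stu   [S → S t u]
Stu ⇒ Yttu   [S → Y t]
Yttu ⇒ SQSttu   [Y → S Q S]
SQSttu ⇒ gQSttu   [S → g]
gQSttu ⇒ gQYsSttu   [Q → Q Y s]
gQYsSttu ⇒ guYsSttu   [Q → u]
guYsSttu ⇒ guSQSsSttu   [Y → S Q S]
guSQSsSttu ⇒ gugQSsSttu   [S → g]
gugQSsSttu ⇒ gugQtSsSttu   [Q → Q t]
gugQtSsSttu ⇒ gugutSsSttu   [Q → u]
gugutSsSttu ⇒ gugutgsSttu   [S → g]
gugutgsSttu ⇒ gugutgsgttu   [S → g]

S ⇒ Stu ⇒ Yttu ⇒ SQSttu ⇒ gQSttu ⇒ gQYsSttu ⇒ guYsSttu ⇒ guSQSsSttu ⇒ gugQSsSttu ⇒ gugQtSsSttu ⇒ gugutSsSttu ⇒ gugutgsSttu ⇒ gugutgsgttu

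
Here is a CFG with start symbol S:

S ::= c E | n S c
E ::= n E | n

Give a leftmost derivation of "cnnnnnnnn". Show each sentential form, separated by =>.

S => cE   [S ::= c E]
cE => cnE   [E ::= n E]
cnE => cnnE   [E ::= n E]
cnnE => cnnnE   [E ::= n E]
cnnnE => cnnnnE   [E ::= n E]
cnnnnE => cnnnnnE   [E ::= n E]
cnnnnnE => cnnnnnnE   [E ::= n E]
cnnnnnnE => cnnnnnnnE   [E ::= n E]
cnnnnnnnE => cnnnnnnnn   [E ::= n]

S=>cE=>cnE=>cnnE=>cnnnE=>cnnnnE=>cnnnnnE=>cnnnnnnE=>cnnnnnnnE=>cnnnnnnnn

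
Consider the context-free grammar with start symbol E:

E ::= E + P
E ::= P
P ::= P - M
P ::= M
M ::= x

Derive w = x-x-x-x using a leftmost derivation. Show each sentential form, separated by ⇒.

E ⇒ P   [E ::= P]
P ⇒ P-M   [P ::= P - M]
P-M ⇒ P-M-M   [P ::= P - M]
P-M-M ⇒ P-M-M-M   [P ::= P - M]
P-M-M-M ⇒ M-M-M-M   [P ::= M]
M-M-M-M ⇒ x-M-M-M   [M ::= x]
x-M-M-M ⇒ x-x-M-M   [M ::= x]
x-x-M-M ⇒ x-x-x-M   [M ::= x]
x-x-x-M ⇒ x-x-x-x   [M ::= x]

E⇒P⇒P-M⇒P-M-M⇒P-M-M-M⇒M-M-M-M⇒x-M-M-M⇒x-x-M-M⇒x-x-x-M⇒x-x-x-x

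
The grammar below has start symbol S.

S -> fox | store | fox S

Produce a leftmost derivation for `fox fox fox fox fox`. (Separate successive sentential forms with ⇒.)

S ⇒ fox S   [S -> fox S]
fox S ⇒ fox fox S   [S -> fox S]
fox fox S ⇒ fox fox fox S   [S -> fox S]
fox fox fox S ⇒ fox fox fox fox S   [S -> fox S]
fox fox fox fox S ⇒ fox fox fox fox fox   [S -> fox]

S ⇒ fox S ⇒ fox fox S ⇒ fox fox fox S ⇒ fox fox fox fox S ⇒ fox fox fox fox fox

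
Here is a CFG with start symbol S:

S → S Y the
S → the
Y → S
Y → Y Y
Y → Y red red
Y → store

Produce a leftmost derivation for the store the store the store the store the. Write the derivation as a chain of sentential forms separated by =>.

S => S Y the => S Y the Y the => S Y the Y the Y the => S Y the Y the Y the Y the => the Y the Y the Y the Y the => the store the Y the Y the Y the => the store the store the Y the Y the => the store the store the store the Y the => the store the store the store the store the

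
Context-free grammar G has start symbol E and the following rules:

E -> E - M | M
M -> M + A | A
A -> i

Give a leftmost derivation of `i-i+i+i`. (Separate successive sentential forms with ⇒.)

E ⇒ E-M ⇒ M-M ⇒ A-M ⇒ i-M ⇒ i-M+A ⇒ i-M+A+A ⇒ i-A+A+A ⇒ i-i+A+A ⇒ i-i+i+A ⇒ i-i+i+i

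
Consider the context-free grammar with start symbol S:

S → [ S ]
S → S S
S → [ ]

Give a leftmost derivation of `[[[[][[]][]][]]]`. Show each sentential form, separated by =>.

S => [S]   [S → [ S ]]
[S] => [[S]]   [S → [ S ]]
[[S]] => [[SS]]   [S → S S]
[[SS]] => [[[S]S]]   [S → [ S ]]
[[[S]S]] => [[[SS]S]]   [S → S S]
[[[SS]S]] => [[[SSS]S]]   [S → S S]
[[[SSS]S]] => [[[[]SS]S]]   [S → [ ]]
[[[[]SS]S]] => [[[[][S]S]S]]   [S → [ S ]]
[[[[][S]S]S]] => [[[[][[]]S]S]]   [S → [ ]]
[[[[][[]]S]S]] => [[[[][[]][]]S]]   [S → [ ]]
[[[[][[]][]]S]] => [[[[][[]][]][]]]   [S → [ ]]

S => [S] => [[S]] => [[SS]] => [[[S]S]] => [[[SS]S]] => [[[SSS]S]] => [[[[]SS]S]] => [[[[][S]S]S]] => [[[[][[]]S]S]] => [[[[][[]][]]S]] => [[[[][[]][]][]]]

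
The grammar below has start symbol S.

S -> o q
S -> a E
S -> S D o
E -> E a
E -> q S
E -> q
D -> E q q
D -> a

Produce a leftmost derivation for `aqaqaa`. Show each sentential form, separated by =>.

S=>aE=>aqS=>aqaE=>aqaEa=>aqaEaa=>aqaqaa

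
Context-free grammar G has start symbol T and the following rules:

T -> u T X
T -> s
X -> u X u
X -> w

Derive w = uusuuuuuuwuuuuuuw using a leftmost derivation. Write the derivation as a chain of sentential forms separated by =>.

T => uTX => uuTXX => uusXX => uusuXuX => uusuuXuuX => uusuuuXuuuX => uusuuuuXuuuuX => uusuuuuuXuuuuuX => uusuuuuuuXuuuuuuX => uusuuuuuuwuuuuuuX => uusuuuuuuwuuuuuuw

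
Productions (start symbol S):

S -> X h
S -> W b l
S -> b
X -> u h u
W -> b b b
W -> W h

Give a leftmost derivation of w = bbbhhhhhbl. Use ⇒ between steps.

S⇒Wbl⇒Whbl⇒Whhbl⇒Whhhbl⇒Whhhhbl⇒Whhhhhbl⇒bbbhhhhhbl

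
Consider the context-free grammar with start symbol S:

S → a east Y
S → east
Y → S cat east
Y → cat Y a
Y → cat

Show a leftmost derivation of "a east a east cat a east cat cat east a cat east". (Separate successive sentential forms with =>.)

S => a east Y => a east S cat east => a east a east Y cat east => a east a east cat Y a cat east => a east a east cat S cat east a cat east => a east a east cat a east Y cat east a cat east => a east a east cat a east cat cat east a cat east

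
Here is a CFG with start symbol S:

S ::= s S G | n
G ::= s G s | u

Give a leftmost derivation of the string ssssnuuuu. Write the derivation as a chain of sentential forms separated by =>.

S=>sSG=>ssSGG=>sssSGGG=>ssssSGGGG=>ssssnGGGG=>ssssnuGGG=>ssssnuuGG=>ssssnuuuG=>ssssnuuuu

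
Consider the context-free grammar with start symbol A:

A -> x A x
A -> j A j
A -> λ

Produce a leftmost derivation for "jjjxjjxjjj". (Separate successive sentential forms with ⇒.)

A ⇒ jAj   [A -> j A j]
jAj ⇒ jjAjj   [A -> j A j]
jjAjj ⇒ jjjAjjj   [A -> j A j]
jjjAjjj ⇒ jjjxAxjjj   [A -> x A x]
jjjxAxjjj ⇒ jjjxjAjxjjj   [A -> j A j]
jjjxjAjxjjj ⇒ jjjxjjxjjj   [A -> λ]

A ⇒ jAj ⇒ jjAjj ⇒ jjjAjjj ⇒ jjjxAxjjj ⇒ jjjxjAjxjjj ⇒ jjjxjjxjjj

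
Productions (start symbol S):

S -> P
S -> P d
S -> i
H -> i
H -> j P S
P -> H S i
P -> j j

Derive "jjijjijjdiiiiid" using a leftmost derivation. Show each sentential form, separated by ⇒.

S ⇒ Pd ⇒ HSid ⇒ jPSSid ⇒ jHSiSSid ⇒ jjPSSiSSid ⇒ jjHSiSSiSSid ⇒ jjiSiSSiSSid ⇒ jjiPiSSiSSid ⇒ jjijjiSSiSSid ⇒ jjijjiPdSiSSid ⇒ jjijjijjdSiSSid ⇒ jjijjijjdiiSSid ⇒ jjijjijjdiiiSid ⇒ jjijjijjdiiiiid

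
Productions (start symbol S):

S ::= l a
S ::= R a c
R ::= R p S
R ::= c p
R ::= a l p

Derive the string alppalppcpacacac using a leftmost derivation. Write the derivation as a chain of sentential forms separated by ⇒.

S ⇒ Rac ⇒ RpSac ⇒ alppSac ⇒ alppRacac ⇒ alppRpSacac ⇒ alppalppSacac ⇒ alppalppRacacac ⇒ alppalppcpacacac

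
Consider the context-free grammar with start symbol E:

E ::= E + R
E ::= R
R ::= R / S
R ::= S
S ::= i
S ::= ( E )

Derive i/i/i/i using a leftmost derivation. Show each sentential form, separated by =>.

E => R   [E ::= R]
R => R/S   [R ::= R / S]
R/S => R/S/S   [R ::= R / S]
R/S/S => R/S/S/S   [R ::= R / S]
R/S/S/S => S/S/S/S   [R ::= S]
S/S/S/S => i/S/S/S   [S ::= i]
i/S/S/S => i/i/S/S   [S ::= i]
i/i/S/S => i/i/i/S   [S ::= i]
i/i/i/S => i/i/i/i   [S ::= i]

E => R => R/S => R/S/S => R/S/S/S => S/S/S/S => i/S/S/S => i/i/S/S => i/i/i/S => i/i/i/i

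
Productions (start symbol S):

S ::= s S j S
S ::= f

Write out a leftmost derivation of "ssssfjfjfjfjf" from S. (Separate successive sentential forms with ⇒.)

S ⇒ sSjS ⇒ ssSjSjS ⇒ sssSjSjSjS ⇒ ssssSjSjSjSjS ⇒ ssssfjSjSjSjS ⇒ ssssfjfjSjSjS ⇒ ssssfjfjfjSjS ⇒ ssssfjfjfjfjS ⇒ ssssfjfjfjfjf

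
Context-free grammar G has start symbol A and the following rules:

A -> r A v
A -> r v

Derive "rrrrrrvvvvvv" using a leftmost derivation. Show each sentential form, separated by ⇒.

A ⇒ rAv ⇒ rrAvv ⇒ rrrAvvv ⇒ rrrrAvvvv ⇒ rrrrrAvvvvv ⇒ rrrrrrvvvvvv

A ⇒ rAv   [A -> r A v]
rAv ⇒ rrAvv   [A -> r A v]
rrAvv ⇒ rrrAvvv   [A -> r A v]
rrrAvvv ⇒ rrrrAvvvv   [A -> r A v]
rrrrAvvvv ⇒ rrrrrAvvvvv   [A -> r A v]
rrrrrAvvvvv ⇒ rrrrrrvvvvvv   [A -> r v]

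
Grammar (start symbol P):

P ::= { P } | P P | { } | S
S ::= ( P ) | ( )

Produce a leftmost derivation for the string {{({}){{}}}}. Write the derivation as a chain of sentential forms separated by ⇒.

P ⇒ {P} ⇒ {{P}} ⇒ {{PP}} ⇒ {{SP}} ⇒ {{(P)P}} ⇒ {{({})P}} ⇒ {{({}){P}}} ⇒ {{({}){{}}}}

P ⇒ {P}   [P ::= { P }]
{P} ⇒ {{P}}   [P ::= { P }]
{{P}} ⇒ {{PP}}   [P ::= P P]
{{PP}} ⇒ {{SP}}   [P ::= S]
{{SP}} ⇒ {{(P)P}}   [S ::= ( P )]
{{(P)P}} ⇒ {{({})P}}   [P ::= { }]
{{({})P}} ⇒ {{({}){P}}}   [P ::= { P }]
{{({}){P}}} ⇒ {{({}){{}}}}   [P ::= { }]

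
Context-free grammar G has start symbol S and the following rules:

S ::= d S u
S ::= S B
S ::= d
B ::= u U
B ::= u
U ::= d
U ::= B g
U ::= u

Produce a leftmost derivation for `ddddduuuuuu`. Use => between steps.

S => SB => dSuB => ddSuuB => ddSBuuB => dddSuBuuB => ddddSuuBuuB => ddddduuBuuB => ddddduuuuuB => ddddduuuuuu

S => SB   [S ::= S B]
SB => dSuB   [S ::= d S u]
dSuB => ddSuuB   [S ::= d S u]
ddSuuB => ddSBuuB   [S ::= S B]
ddSBuuB => dddSuBuuB   [S ::= d S u]
dddSuBuuB => ddddSuuBuuB   [S ::= d S u]
ddddSuuBuuB => ddddduuBuuB   [S ::= d]
ddddduuBuuB => ddddduuuuuB   [B ::= u]
ddddduuuuuB => ddddduuuuuu   [B ::= u]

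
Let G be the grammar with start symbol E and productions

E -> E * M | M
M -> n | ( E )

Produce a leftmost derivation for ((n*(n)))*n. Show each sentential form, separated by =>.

E => E*M   [E -> E * M]
E*M => M*M   [E -> M]
M*M => (E)*M   [M -> ( E )]
(E)*M => (M)*M   [E -> M]
(M)*M => ((E))*M   [M -> ( E )]
((E))*M => ((E*M))*M   [E -> E * M]
((E*M))*M => ((M*M))*M   [E -> M]
((M*M))*M => ((n*M))*M   [M -> n]
((n*M))*M => ((n*(E)))*M   [M -> ( E )]
((n*(E)))*M => ((n*(M)))*M   [E -> M]
((n*(M)))*M => ((n*(n)))*M   [M -> n]
((n*(n)))*M => ((n*(n)))*n   [M -> n]

E => E*M => M*M => (E)*M => (M)*M => ((E))*M => ((E*M))*M => ((M*M))*M => ((n*M))*M => ((n*(E)))*M => ((n*(M)))*M => ((n*(n)))*M => ((n*(n)))*n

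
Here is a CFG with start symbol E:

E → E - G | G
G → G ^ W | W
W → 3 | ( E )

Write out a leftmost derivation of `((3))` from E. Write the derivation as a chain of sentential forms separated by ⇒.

E ⇒ G ⇒ W ⇒ (E) ⇒ (G) ⇒ (W) ⇒ ((E)) ⇒ ((G)) ⇒ ((W)) ⇒ ((3))

E ⇒ G   [E → G]
G ⇒ W   [G → W]
W ⇒ (E)   [W → ( E )]
(E) ⇒ (G)   [E → G]
(G) ⇒ (W)   [G → W]
(W) ⇒ ((E))   [W → ( E )]
((E)) ⇒ ((G))   [E → G]
((G)) ⇒ ((W))   [G → W]
((W)) ⇒ ((3))   [W → 3]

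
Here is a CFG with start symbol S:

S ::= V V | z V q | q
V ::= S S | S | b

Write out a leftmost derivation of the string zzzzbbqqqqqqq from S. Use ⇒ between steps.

S ⇒ zVq   [S ::= z V q]
zVq ⇒ zSSq   [V ::= S S]
zSSq ⇒ zzVqSq   [S ::= z V q]
zzVqSq ⇒ zzSSqSq   [V ::= S S]
zzSSqSq ⇒ zzzVqSqSq   [S ::= z V q]
zzzVqSqSq ⇒ zzzSqSqSq   [V ::= S]
zzzSqSqSq ⇒ zzzzVqqSqSq   [S ::= z V q]
zzzzVqqSqSq ⇒ zzzzSSqqSqSq   [V ::= S S]
zzzzSSqqSqSq ⇒ zzzzVVSqqSqSq   [S ::= V V]
zzzzVVSqqSqSq ⇒ zzzzbVSqqSqSq   [V ::= b]
zzzzbVSqqSqSq ⇒ zzzzbbSqqSqSq   [V ::= b]
zzzzbbSqqSqSq ⇒ zzzzbbqqqSqSq   [S ::= q]
zzzzbbqqqSqSq ⇒ zzzzbbqqqqqSq   [S ::= q]
zzzzbbqqqqqSq ⇒ zzzzbbqqqqqqq   [S ::= q]

S⇒zVq⇒zSSq⇒zzVqSq⇒zzSSqSq⇒zzzVqSqSq⇒zzzSqSqSq⇒zzzzVqqSqSq⇒zzzzSSqqSqSq⇒zzzzVVSqqSqSq⇒zzzzbVSqqSqSq⇒zzzzbbSqqSqSq⇒zzzzbbqqqSqSq⇒zzzzbbqqqqqSq⇒zzzzbbqqqqqqq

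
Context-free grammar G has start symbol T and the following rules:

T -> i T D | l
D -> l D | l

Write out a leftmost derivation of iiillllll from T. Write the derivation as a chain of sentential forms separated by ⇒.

T⇒iTD⇒iiTDD⇒iiiTDDD⇒iiilDDD⇒iiillDDD⇒iiilllDD⇒iiillllDD⇒iiilllllD⇒iiillllll

T ⇒ iTD   [T -> i T D]
iTD ⇒ iiTDD   [T -> i T D]
iiTDD ⇒ iiiTDDD   [T -> i T D]
iiiTDDD ⇒ iiilDDD   [T -> l]
iiilDDD ⇒ iiillDDD   [D -> l D]
iiillDDD ⇒ iiilllDD   [D -> l]
iiilllDD ⇒ iiillllDD   [D -> l D]
iiillllDD ⇒ iiilllllD   [D -> l]
iiilllllD ⇒ iiillllll   [D -> l]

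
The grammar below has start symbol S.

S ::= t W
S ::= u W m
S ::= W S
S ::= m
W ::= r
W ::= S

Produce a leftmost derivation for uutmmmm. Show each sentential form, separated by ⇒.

S ⇒ uWm ⇒ uSm ⇒ uuWmm ⇒ uuSmm ⇒ uuWSmm ⇒ uuSSmm ⇒ uutWSmm ⇒ uutSSmm ⇒ uutmSmm ⇒ uutmmmm

S ⇒ uWm   [S ::= u W m]
uWm ⇒ uSm   [W ::= S]
uSm ⇒ uuWmm   [S ::= u W m]
uuWmm ⇒ uuSmm   [W ::= S]
uuSmm ⇒ uuWSmm   [S ::= W S]
uuWSmm ⇒ uuSSmm   [W ::= S]
uuSSmm ⇒ uutWSmm   [S ::= t W]
uutWSmm ⇒ uutSSmm   [W ::= S]
uutSSmm ⇒ uutmSmm   [S ::= m]
uutmSmm ⇒ uutmmmm   [S ::= m]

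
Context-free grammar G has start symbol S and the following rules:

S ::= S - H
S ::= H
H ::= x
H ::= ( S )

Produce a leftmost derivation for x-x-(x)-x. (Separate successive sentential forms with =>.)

S => S-H   [S ::= S - H]
S-H => S-H-H   [S ::= S - H]
S-H-H => S-H-H-H   [S ::= S - H]
S-H-H-H => H-H-H-H   [S ::= H]
H-H-H-H => x-H-H-H   [H ::= x]
x-H-H-H => x-x-H-H   [H ::= x]
x-x-H-H => x-x-(S)-H   [H ::= ( S )]
x-x-(S)-H => x-x-(H)-H   [S ::= H]
x-x-(H)-H => x-x-(x)-H   [H ::= x]
x-x-(x)-H => x-x-(x)-x   [H ::= x]

S => S-H => S-H-H => S-H-H-H => H-H-H-H => x-H-H-H => x-x-H-H => x-x-(S)-H => x-x-(H)-H => x-x-(x)-H => x-x-(x)-x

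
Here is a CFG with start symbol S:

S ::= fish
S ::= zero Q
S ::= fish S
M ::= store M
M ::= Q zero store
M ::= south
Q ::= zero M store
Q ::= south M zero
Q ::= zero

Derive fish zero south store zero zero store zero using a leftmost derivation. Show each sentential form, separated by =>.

S => fish S => fish zero Q => fish zero south M zero => fish zero south store M zero => fish zero south store Q zero store zero => fish zero south store zero zero store zero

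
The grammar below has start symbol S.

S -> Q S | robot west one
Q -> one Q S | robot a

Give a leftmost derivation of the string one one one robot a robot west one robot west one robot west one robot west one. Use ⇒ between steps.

S ⇒ Q S   [S -> Q S]
Q S ⇒ one Q S S   [Q -> one Q S]
one Q S S ⇒ one one Q S S S   [Q -> one Q S]
one one Q S S S ⇒ one one one Q S S S S   [Q -> one Q S]
one one one Q S S S S ⇒ one one one robot a S S S S   [Q -> robot a]
one one one robot a S S S S ⇒ one one one robot a robot west one S S S   [S -> robot west one]
one one one robot a robot west one S S S ⇒ one one one robot a robot west one robot west one S S   [S -> robot west one]
one one one robot a robot west one robot west one S S ⇒ one one one robot a robot west one robot west one robot west one S   [S -> robot west one]
one one one robot a robot west one robot west one robot west one S ⇒ one one one robot a robot west one robot west one robot west one robot west one   [S -> robot west one]

S ⇒ Q S ⇒ one Q S S ⇒ one one Q S S S ⇒ one one one Q S S S S ⇒ one one one robot a S S S S ⇒ one one one robot a robot west one S S S ⇒ one one one robot a robot west one robot west one S S ⇒ one one one robot a robot west one robot west one robot west one S ⇒ one one one robot a robot west one robot west one robot west one robot west one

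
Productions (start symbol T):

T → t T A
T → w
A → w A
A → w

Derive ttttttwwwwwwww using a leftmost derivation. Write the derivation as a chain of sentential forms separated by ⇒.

T ⇒ tTA   [T → t T A]
tTA ⇒ ttTAA   [T → t T A]
ttTAA ⇒ tttTAAA   [T → t T A]
tttTAAA ⇒ ttttTAAAA   [T → t T A]
ttttTAAAA ⇒ tttttTAAAAA   [T → t T A]
tttttTAAAAA ⇒ ttttttTAAAAAA   [T → t T A]
ttttttTAAAAAA ⇒ ttttttwAAAAAA   [T → w]
ttttttwAAAAAA ⇒ ttttttwwAAAAAA   [A → w A]
ttttttwwAAAAAA ⇒ ttttttwwwAAAAA   [A → w]
ttttttwwwAAAAA ⇒ ttttttwwwwAAAA   [A → w]
ttttttwwwwAAAA ⇒ ttttttwwwwwAAA   [A → w]
ttttttwwwwwAAA ⇒ ttttttwwwwwwAA   [A → w]
ttttttwwwwwwAA ⇒ ttttttwwwwwwwA   [A → w]
ttttttwwwwwwwA ⇒ ttttttwwwwwwww   [A → w]

T⇒tTA⇒ttTAA⇒tttTAAA⇒ttttTAAAA⇒tttttTAAAAA⇒ttttttTAAAAAA⇒ttttttwAAAAAA⇒ttttttwwAAAAAA⇒ttttttwwwAAAAA⇒ttttttwwwwAAAA⇒ttttttwwwwwAAA⇒ttttttwwwwwwAA⇒ttttttwwwwwwwA⇒ttttttwwwwwwww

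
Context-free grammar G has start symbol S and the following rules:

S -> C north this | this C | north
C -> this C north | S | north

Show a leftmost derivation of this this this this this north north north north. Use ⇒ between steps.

S ⇒ this C ⇒ this this C north ⇒ this this S north ⇒ this this this C north ⇒ this this this this C north north ⇒ this this this this this C north north north ⇒ this this this this this S north north north ⇒ this this this this this north north north north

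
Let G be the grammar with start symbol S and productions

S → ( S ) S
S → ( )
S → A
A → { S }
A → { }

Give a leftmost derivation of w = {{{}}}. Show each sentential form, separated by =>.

S => A => {S} => {A} => {{S}} => {{A}} => {{{}}}

S => A   [S → A]
A => {S}   [A → { S }]
{S} => {A}   [S → A]
{A} => {{S}}   [A → { S }]
{{S}} => {{A}}   [S → A]
{{A}} => {{{}}}   [A → { }]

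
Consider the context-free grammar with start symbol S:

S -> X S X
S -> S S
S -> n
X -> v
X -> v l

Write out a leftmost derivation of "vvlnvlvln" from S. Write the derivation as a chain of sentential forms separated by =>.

S=>SS=>XSXS=>vSXS=>vXSXXS=>vvlSXXS=>vvlnXXS=>vvlnvlXS=>vvlnvlvlS=>vvlnvlvln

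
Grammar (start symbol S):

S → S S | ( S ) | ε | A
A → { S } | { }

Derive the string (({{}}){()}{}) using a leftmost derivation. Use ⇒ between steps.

S ⇒ (S)   [S → ( S )]
(S) ⇒ (SS)   [S → S S]
(SS) ⇒ (SSS)   [S → S S]
(SSS) ⇒ ((S)SS)   [S → ( S )]
((S)SS) ⇒ ((A)SS)   [S → A]
((A)SS) ⇒ (({S})SS)   [A → { S }]
(({S})SS) ⇒ (({A})SS)   [S → A]
(({A})SS) ⇒ (({{}})SS)   [A → { }]
(({{}})SS) ⇒ (({{}})AS)   [S → A]
(({{}})AS) ⇒ (({{}}){S}S)   [A → { S }]
(({{}}){S}S) ⇒ (({{}}){(S)}S)   [S → ( S )]
(({{}}){(S)}S) ⇒ (({{}}){()}S)   [S → ε]
(({{}}){()}S) ⇒ (({{}}){()}A)   [S → A]
(({{}}){()}A) ⇒ (({{}}){()}{})   [A → { }]

S ⇒ (S) ⇒ (SS) ⇒ (SSS) ⇒ ((S)SS) ⇒ ((A)SS) ⇒ (({S})SS) ⇒ (({A})SS) ⇒ (({{}})SS) ⇒ (({{}})AS) ⇒ (({{}}){S}S) ⇒ (({{}}){(S)}S) ⇒ (({{}}){()}S) ⇒ (({{}}){()}A) ⇒ (({{}}){()}{})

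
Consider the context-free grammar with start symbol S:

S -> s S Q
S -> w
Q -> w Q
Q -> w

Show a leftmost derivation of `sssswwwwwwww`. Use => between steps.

S => sSQ => ssSQQ => sssSQQQ => ssssSQQQQ => sssswQQQQ => sssswwQQQ => sssswwwQQQ => sssswwwwQQQ => sssswwwwwQQ => sssswwwwwwQQ => sssswwwwwwwQ => sssswwwwwwww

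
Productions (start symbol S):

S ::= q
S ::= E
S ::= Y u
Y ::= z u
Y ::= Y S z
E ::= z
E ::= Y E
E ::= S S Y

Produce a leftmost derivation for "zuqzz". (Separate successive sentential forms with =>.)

S => E => YE => YSzE => zuSzE => zuqzE => zuqzz

S => E   [S ::= E]
E => YE   [E ::= Y E]
YE => YSzE   [Y ::= Y S z]
YSzE => zuSzE   [Y ::= z u]
zuSzE => zuqzE   [S ::= q]
zuqzE => zuqzz   [E ::= z]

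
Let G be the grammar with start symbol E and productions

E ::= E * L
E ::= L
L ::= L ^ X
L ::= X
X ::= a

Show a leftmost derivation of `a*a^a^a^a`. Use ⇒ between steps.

E ⇒ E*L ⇒ L*L ⇒ X*L ⇒ a*L ⇒ a*L^X ⇒ a*L^X^X ⇒ a*L^X^X^X ⇒ a*X^X^X^X ⇒ a*a^X^X^X ⇒ a*a^a^X^X ⇒ a*a^a^a^X ⇒ a*a^a^a^a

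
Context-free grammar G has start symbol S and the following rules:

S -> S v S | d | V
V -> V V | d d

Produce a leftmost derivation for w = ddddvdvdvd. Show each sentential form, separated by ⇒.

S ⇒ SvS ⇒ SvSvS ⇒ SvSvSvS ⇒ VvSvSvS ⇒ VVvSvSvS ⇒ ddVvSvSvS ⇒ ddddvSvSvS ⇒ ddddvdvSvS ⇒ ddddvdvdvS ⇒ ddddvdvdvd

S ⇒ SvS   [S -> S v S]
SvS ⇒ SvSvS   [S -> S v S]
SvSvS ⇒ SvSvSvS   [S -> S v S]
SvSvSvS ⇒ VvSvSvS   [S -> V]
VvSvSvS ⇒ VVvSvSvS   [V -> V V]
VVvSvSvS ⇒ ddVvSvSvS   [V -> d d]
ddVvSvSvS ⇒ ddddvSvSvS   [V -> d d]
ddddvSvSvS ⇒ ddddvdvSvS   [S -> d]
ddddvdvSvS ⇒ ddddvdvdvS   [S -> d]
ddddvdvdvS ⇒ ddddvdvdvd   [S -> d]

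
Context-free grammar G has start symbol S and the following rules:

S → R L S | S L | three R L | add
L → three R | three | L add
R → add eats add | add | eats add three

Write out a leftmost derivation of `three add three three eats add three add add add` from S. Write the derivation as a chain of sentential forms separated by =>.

S => S L => three R L L => three add L L => three add three L => three add three L add => three add three L add add => three add three L add add add => three add three three R add add add => three add three three eats add three add add add

S => S L   [S → S L]
S L => three R L L   [S → three R L]
three R L L => three add L L   [R → add]
three add L L => three add three L   [L → three]
three add three L => three add three L add   [L → L add]
three add three L add => three add three L add add   [L → L add]
three add three L add add => three add three L add add add   [L → L add]
three add three L add add add => three add three three R add add add   [L → three R]
three add three three R add add add => three add three three eats add three add add add   [R → eats add three]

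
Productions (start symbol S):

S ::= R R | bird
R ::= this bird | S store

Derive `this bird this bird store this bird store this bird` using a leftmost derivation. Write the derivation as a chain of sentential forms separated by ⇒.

S ⇒ R R ⇒ S store R ⇒ R R store R ⇒ S store R store R ⇒ R R store R store R ⇒ this bird R store R store R ⇒ this bird this bird store R store R ⇒ this bird this bird store this bird store R ⇒ this bird this bird store this bird store this bird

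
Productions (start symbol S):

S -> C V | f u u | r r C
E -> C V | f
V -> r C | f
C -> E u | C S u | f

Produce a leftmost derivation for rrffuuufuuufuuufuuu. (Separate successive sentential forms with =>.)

S => rrC => rrCSu => rrCSuSu => rrCSuSuSu => rrCSuSuSuSu => rrfSuSuSuSu => rrffuuuSuSuSu => rrffuuufuuuSuSu => rrffuuufuuufuuuSu => rrffuuufuuufuuufuuu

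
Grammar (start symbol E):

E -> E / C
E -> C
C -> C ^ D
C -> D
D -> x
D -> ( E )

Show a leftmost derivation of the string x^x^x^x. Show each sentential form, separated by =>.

E => C   [E -> C]
C => C^D   [C -> C ^ D]
C^D => C^D^D   [C -> C ^ D]
C^D^D => C^D^D^D   [C -> C ^ D]
C^D^D^D => D^D^D^D   [C -> D]
D^D^D^D => x^D^D^D   [D -> x]
x^D^D^D => x^x^D^D   [D -> x]
x^x^D^D => x^x^x^D   [D -> x]
x^x^x^D => x^x^x^x   [D -> x]

E => C => C^D => C^D^D => C^D^D^D => D^D^D^D => x^D^D^D => x^x^D^D => x^x^x^D => x^x^x^x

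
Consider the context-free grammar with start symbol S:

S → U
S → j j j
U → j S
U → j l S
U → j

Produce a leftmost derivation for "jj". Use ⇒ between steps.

S ⇒ U ⇒ jS ⇒ jU ⇒ jj

S ⇒ U   [S → U]
U ⇒ jS   [U → j S]
jS ⇒ jU   [S → U]
jU ⇒ jj   [U → j]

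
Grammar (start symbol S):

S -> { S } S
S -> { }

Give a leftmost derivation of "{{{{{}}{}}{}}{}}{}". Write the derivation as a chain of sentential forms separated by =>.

S => {S}S => {{S}S}S => {{{S}S}S}S => {{{{S}S}S}S}S => {{{{{}}S}S}S}S => {{{{{}}{}}S}S}S => {{{{{}}{}}{}}S}S => {{{{{}}{}}{}}{}}S => {{{{{}}{}}{}}{}}{}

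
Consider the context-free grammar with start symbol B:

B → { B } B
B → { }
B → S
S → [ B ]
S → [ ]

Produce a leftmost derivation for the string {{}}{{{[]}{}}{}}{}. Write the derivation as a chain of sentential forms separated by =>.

B => {B}B   [B → { B } B]
{B}B => {{}}B   [B → { }]
{{}}B => {{}}{B}B   [B → { B } B]
{{}}{B}B => {{}}{{B}B}B   [B → { B } B]
{{}}{{B}B}B => {{}}{{{B}B}B}B   [B → { B } B]
{{}}{{{B}B}B}B => {{}}{{{S}B}B}B   [B → S]
{{}}{{{S}B}B}B => {{}}{{{[]}B}B}B   [S → [ ]]
{{}}{{{[]}B}B}B => {{}}{{{[]}{}}B}B   [B → { }]
{{}}{{{[]}{}}B}B => {{}}{{{[]}{}}{}}B   [B → { }]
{{}}{{{[]}{}}{}}B => {{}}{{{[]}{}}{}}{}   [B → { }]

B=>{B}B=>{{}}B=>{{}}{B}B=>{{}}{{B}B}B=>{{}}{{{B}B}B}B=>{{}}{{{S}B}B}B=>{{}}{{{[]}B}B}B=>{{}}{{{[]}{}}B}B=>{{}}{{{[]}{}}{}}B=>{{}}{{{[]}{}}{}}{}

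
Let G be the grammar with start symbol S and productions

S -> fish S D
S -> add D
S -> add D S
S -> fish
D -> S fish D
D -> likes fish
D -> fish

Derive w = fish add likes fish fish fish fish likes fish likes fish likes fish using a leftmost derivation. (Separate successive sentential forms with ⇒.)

S ⇒ fish S D ⇒ fish add D S D ⇒ fish add likes fish S D ⇒ fish add likes fish fish S D D ⇒ fish add likes fish fish fish S D D D ⇒ fish add likes fish fish fish fish D D D ⇒ fish add likes fish fish fish fish likes fish D D ⇒ fish add likes fish fish fish fish likes fish likes fish D ⇒ fish add likes fish fish fish fish likes fish likes fish likes fish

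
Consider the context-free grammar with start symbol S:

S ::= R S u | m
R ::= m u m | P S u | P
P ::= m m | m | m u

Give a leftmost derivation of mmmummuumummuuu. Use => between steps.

S => RSu => PSu => mSu => mRSuu => mPSuSuu => mmSuSuu => mmRSuuSuu => mmmumSuuSuu => mmmummuuSuu => mmmummuuRSuuu => mmmummuumumSuuu => mmmummuumummuuu

S => RSu   [S ::= R S u]
RSu => PSu   [R ::= P]
PSu => mSu   [P ::= m]
mSu => mRSuu   [S ::= R S u]
mRSuu => mPSuSuu   [R ::= P S u]
mPSuSuu => mmSuSuu   [P ::= m]
mmSuSuu => mmRSuuSuu   [S ::= R S u]
mmRSuuSuu => mmmumSuuSuu   [R ::= m u m]
mmmumSuuSuu => mmmummuuSuu   [S ::= m]
mmmummuuSuu => mmmummuuRSuuu   [S ::= R S u]
mmmummuuRSuuu => mmmummuumumSuuu   [R ::= m u m]
mmmummuumumSuuu => mmmummuumummuuu   [S ::= m]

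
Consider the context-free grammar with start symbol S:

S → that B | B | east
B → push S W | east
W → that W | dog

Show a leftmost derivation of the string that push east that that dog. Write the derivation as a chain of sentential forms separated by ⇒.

S ⇒ that B   [S → that B]
that B ⇒ that push S W   [B → push S W]
that push S W ⇒ that push east W   [S → east]
that push east W ⇒ that push east that W   [W → that W]
that push east that W ⇒ that push east that that W   [W → that W]
that push east that that W ⇒ that push east that that dog   [W → dog]

S ⇒ that B ⇒ that push S W ⇒ that push east W ⇒ that push east that W ⇒ that push east that that W ⇒ that push east that that dog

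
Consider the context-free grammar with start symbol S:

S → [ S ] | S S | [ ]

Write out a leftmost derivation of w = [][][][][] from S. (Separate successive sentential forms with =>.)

S => SS   [S → S S]
SS => SSS   [S → S S]
SSS => SSSS   [S → S S]
SSSS => SSSSS   [S → S S]
SSSSS => []SSSS   [S → [ ]]
[]SSSS => [][]SSS   [S → [ ]]
[][]SSS => [][][]SS   [S → [ ]]
[][][]SS => [][][][]S   [S → [ ]]
[][][][]S => [][][][][]   [S → [ ]]

S=>SS=>SSS=>SSSS=>SSSSS=>[]SSSS=>[][]SSS=>[][][]SS=>[][][][]S=>[][][][][]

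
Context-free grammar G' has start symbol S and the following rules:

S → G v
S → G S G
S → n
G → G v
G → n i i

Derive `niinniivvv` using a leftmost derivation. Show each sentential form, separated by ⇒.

S ⇒ GSG ⇒ niiSG ⇒ niinG ⇒ niinGv ⇒ niinGvv ⇒ niinGvvv ⇒ niinniivvv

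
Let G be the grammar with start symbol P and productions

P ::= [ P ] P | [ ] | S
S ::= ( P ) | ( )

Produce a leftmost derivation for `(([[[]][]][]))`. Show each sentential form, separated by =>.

P=>S=>(P)=>(S)=>((P))=>(([P]P))=>(([[P]P]P))=>(([[[]]P]P))=>(([[[]][]]P))=>(([[[]][]][]))

P => S   [P ::= S]
S => (P)   [S ::= ( P )]
(P) => (S)   [P ::= S]
(S) => ((P))   [S ::= ( P )]
((P)) => (([P]P))   [P ::= [ P ] P]
(([P]P)) => (([[P]P]P))   [P ::= [ P ] P]
(([[P]P]P)) => (([[[]]P]P))   [P ::= [ ]]
(([[[]]P]P)) => (([[[]][]]P))   [P ::= [ ]]
(([[[]][]]P)) => (([[[]][]][]))   [P ::= [ ]]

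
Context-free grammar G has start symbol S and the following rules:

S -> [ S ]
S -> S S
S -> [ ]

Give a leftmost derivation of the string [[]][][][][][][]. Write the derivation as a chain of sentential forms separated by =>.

S => SS => SSS => SSSS => [S]SSS => [[]]SSS => [[]]SSSS => [[]]SSSSS => [[]]SSSSSS => [[]][]SSSSS => [[]][][]SSSS => [[]][][][]SSS => [[]][][][][]SS => [[]][][][][][]S => [[]][][][][][][]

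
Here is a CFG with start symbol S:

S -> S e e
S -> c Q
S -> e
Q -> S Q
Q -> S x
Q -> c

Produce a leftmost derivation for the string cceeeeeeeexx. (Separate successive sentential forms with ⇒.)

S ⇒ cQ ⇒ cSx ⇒ ccQx ⇒ ccSQx ⇒ ccSeeQx ⇒ cceeeQx ⇒ cceeeSxx ⇒ cceeeSeexx ⇒ cceeeSeeeexx ⇒ cceeeeeeeexx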